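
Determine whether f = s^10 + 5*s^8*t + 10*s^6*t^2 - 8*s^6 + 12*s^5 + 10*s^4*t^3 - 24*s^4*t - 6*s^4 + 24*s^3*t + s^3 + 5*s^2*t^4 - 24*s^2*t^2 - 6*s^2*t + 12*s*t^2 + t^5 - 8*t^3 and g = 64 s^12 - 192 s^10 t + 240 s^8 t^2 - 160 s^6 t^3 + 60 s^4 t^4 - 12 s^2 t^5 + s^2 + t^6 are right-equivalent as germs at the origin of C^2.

The Hessian of f at 0 is [[0, 0], [0, 0]] with rank 0, so corank 2. A Groebner basis of the Jacobian ideal J(f) in C{s,t} is {-s^2/128 + s*t^3 + s*t^2/8 + s*t/32 - t^3/4 - t^2/32, t^4, s^3 - 3*s^2/4 + 3*s*t - 8*t^3 - 3*t^2, s^2*t - s^2/8 - 2*s*t^2 + s*t/2 - t^2/2}; counting standard monomials gives mu = 8. Corank 2; j^3 = (s - 2*t)^3 is a perfect cube, so E-series; the 5-jet and mu = 8 give E_8. The Hessian of g at 0 is [[2, 0], [0, 0]] with rank 1, so corank 1. A Groebner basis of the Jacobian ideal J(g) in C{s,t} is {t^5, s}; counting standard monomials gives mu = 5. Corank 1: A-series; mu = 5 gives A_5. f is E_8 but g is A_5, hence not right-equivalent.

No.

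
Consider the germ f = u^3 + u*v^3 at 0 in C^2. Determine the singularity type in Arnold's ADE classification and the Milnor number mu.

The Hessian of f at 0 has rank 0. Corank 2; j^3 = u^3 is a perfect cube, so E-series; the 4-jet and mu = 7 give E_7.

Type E7, Milnor number mu = 7.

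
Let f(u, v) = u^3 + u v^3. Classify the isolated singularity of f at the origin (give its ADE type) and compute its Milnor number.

Type E7, Milnor number mu = 7.

The Hessian of f at 0 is [[0, 0], [0, 0]] with rank 0, so corank 2. A Groebner basis of the Jacobian ideal J(f) in C{u,v} is {u^3, u*v^2, 3*u^2 + v^3}; counting standard monomials gives mu = 7. Corank 2; j^3 = u^3 is a perfect cube, so E-series; the 4-jet and mu = 7 give E_7.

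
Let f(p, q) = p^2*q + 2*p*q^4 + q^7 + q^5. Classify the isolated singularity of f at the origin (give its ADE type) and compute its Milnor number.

The Hessian of f at 0 is [[0, 0], [0, 0]] with rank 0, so corank 2. A Groebner basis of the Jacobian ideal J(f) in C{p,q} is {p*q + q^4, p*q^2, p^2 - 5*p*q}; counting standard monomials gives mu = 6. Corank 2; j^3 = p^2*q has shape L^2 M (L != M), so D-series; mu = 6 gives D_6.

Type D_6, Milnor number mu = 6.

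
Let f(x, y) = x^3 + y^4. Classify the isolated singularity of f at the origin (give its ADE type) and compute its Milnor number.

Type E6, Milnor number mu = 6.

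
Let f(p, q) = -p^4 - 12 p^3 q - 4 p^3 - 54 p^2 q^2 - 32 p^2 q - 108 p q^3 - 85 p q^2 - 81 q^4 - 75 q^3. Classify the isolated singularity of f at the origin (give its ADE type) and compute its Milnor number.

The Hessian of f at 0 has rank 0. Corank 2; j^3 = -(p + 3*q)*(2*p + 5*q)^2 has shape L^2 M (L != M), so D-series; mu = 5 gives D_5.

Type D_{5}, Milnor number mu = 5.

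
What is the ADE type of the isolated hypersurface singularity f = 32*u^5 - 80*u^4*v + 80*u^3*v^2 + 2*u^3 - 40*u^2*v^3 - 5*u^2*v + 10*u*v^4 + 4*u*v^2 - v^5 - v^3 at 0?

D_6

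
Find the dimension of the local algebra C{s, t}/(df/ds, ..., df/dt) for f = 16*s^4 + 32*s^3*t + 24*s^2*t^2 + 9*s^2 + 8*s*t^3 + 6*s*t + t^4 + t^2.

3

The Hessian of f at 0 has rank 1. Corank 1: A-series; mu = 3 gives A_3.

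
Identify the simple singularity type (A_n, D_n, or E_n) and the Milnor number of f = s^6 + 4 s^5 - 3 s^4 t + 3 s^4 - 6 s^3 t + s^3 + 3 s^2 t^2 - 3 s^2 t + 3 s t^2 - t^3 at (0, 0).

Type E8, Milnor number mu = 8.

The Hessian of f at 0 has rank 0. Corank 2; j^3 = (s - t)^3 is a perfect cube, so E-series; the 5-jet and mu = 8 give E_8.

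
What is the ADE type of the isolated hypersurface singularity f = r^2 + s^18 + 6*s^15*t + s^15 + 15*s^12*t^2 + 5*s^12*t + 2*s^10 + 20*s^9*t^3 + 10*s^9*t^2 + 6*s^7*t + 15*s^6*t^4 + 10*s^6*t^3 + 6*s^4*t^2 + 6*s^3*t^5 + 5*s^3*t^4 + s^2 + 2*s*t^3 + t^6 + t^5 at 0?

A4

The Hessian of f at 0 is [[2, 0, 0], [0, 0, 0], [0, 0, 2]] with rank 2, so corank 1. A Groebner basis of the Jacobian ideal J(f) in C{s,t,r} is {s + t^3, s^2, s*t, r}; counting standard monomials gives mu = 4. Corank 1: A-series; mu = 4 gives A_4.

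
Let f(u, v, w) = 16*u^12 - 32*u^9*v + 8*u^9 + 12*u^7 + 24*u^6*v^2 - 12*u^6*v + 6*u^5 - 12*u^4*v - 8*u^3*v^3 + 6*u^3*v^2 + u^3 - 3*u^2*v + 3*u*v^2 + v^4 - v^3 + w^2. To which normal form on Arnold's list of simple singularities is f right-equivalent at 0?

The Hessian of f at 0 has rank 1. Corank 2; j^3 = (u - v)^3 is a perfect cube, so E-series; the 4-jet and mu = 6 give E_6.

E_6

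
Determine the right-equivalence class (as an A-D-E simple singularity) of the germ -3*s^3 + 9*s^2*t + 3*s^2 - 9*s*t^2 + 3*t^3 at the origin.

A_2

The Hessian of f at 0 is [[6, 0], [0, 0]] with rank 1, so corank 1. A Groebner basis of the Jacobian ideal J(f) in C{s,t} is {t^2, s}; counting standard monomials gives mu = 2. Corank 1: A-series; mu = 2 gives A_2.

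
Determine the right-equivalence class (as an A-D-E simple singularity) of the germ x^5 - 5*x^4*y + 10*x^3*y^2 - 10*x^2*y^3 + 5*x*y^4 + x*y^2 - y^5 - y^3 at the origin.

D6

The Hessian of f at 0 has rank 0. Corank 2; j^3 = y^2*(x - y) has shape L^2 M (L != M), so D-series; mu = 6 gives D_6.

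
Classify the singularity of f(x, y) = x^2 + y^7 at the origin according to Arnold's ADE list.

The Hessian of f at 0 is [[2, 0], [0, 0]] with rank 1, so corank 1. A Groebner basis of the Jacobian ideal J(f) in C{x,y} is {y^6, x}; counting standard monomials gives mu = 6. Corank 1: A-series; mu = 6 gives A_6.

A_6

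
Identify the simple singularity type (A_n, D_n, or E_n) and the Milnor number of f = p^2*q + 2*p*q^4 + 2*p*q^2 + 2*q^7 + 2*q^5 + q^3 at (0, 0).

Type D8, Milnor number mu = 8.

The Hessian of f at 0 has rank 0. Corank 2; j^3 = q*(p + q)^2 has shape L^2 M (L != M), so D-series; mu = 8 gives D_8.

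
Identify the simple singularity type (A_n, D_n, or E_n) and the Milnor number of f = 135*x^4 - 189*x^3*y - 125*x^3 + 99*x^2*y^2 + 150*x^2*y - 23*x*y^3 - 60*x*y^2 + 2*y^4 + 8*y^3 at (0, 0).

The Hessian of f at 0 is [[0, 0], [0, 0]] with rank 0, so corank 2. A Groebner basis of the Jacobian ideal J(f) in C{x,y} is {390625*x^2/3 - 312500*x*y/3 + y^4 - 125*y^3/9 + 62500*y^2/3, x^3 - 550*x^2/3 + 440*x*y/3 - 2*y^3/45 - 88*y^2/3, x^2*y - 2875*x^2/9 + 2300*x*y/9 - 17*y^3/135 - 460*y^2/9, -1250*x^2/3 + x*y^2 + 1000*x*y/3 - 16*y^3/45 - 200*y^2/3}; counting standard monomials gives mu = 7. Corank 2; j^3 = -(5*x - 2*y)^3 is a perfect cube, so E-series; the 4-jet and mu = 7 give E_7.

Type E7, Milnor number mu = 7.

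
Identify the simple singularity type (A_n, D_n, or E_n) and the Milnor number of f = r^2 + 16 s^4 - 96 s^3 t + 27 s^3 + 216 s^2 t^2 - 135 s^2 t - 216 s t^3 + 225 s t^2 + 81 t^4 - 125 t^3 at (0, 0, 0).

Type E6, Milnor number mu = 6.

The Hessian of f at 0 is [[0, 0, 0], [0, 0, 0], [0, 0, 2]] with rank 1, so corank 2. A Groebner basis of the Jacobian ideal J(f) in C{s,t,r} is {t^4, s*t^2 - 29*t^3/18, s^2 - 10*s*t/3 + 25*t^2/9, r}; counting standard monomials gives mu = 6. Corank 2; j^3 = (3*s - 5*t)^3 is a perfect cube, so E-series; the 4-jet and mu = 6 give E_6.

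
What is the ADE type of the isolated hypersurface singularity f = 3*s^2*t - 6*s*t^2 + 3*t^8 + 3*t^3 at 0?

D9

The Hessian of f at 0 is [[0, 0], [0, 0]] with rank 0, so corank 2. A Groebner basis of the Jacobian ideal J(f) in C{s,t} is {s^2/8 + t^7 - t^2/8, s^3 - t^3, s*t - t^2}; counting standard monomials gives mu = 9. Corank 2; j^3 = 3*t*(s - t)^2 has shape L^2 M (L != M), so D-series; mu = 9 gives D_9.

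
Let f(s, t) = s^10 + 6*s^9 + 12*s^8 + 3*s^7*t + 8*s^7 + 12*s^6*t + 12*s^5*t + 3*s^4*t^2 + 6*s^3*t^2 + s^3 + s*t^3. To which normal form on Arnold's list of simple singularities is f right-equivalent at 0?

The Hessian of f at 0 is [[0, 0], [0, 0]] with rank 0, so corank 2. A Groebner basis of the Jacobian ideal J(f) in C{s,t} is {s^3, s*t^2, 3*s^2 + t^3}; counting standard monomials gives mu = 7. Corank 2; j^3 = s^3 is a perfect cube, so E-series; the 4-jet and mu = 7 give E_7.

E_{7}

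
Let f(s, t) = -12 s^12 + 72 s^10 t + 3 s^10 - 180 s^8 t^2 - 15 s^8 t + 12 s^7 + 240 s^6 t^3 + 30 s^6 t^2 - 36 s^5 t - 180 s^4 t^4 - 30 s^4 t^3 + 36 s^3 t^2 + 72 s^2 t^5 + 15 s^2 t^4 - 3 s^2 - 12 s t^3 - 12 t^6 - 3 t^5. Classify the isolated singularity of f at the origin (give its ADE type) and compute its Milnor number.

Type A4, Milnor number mu = 4.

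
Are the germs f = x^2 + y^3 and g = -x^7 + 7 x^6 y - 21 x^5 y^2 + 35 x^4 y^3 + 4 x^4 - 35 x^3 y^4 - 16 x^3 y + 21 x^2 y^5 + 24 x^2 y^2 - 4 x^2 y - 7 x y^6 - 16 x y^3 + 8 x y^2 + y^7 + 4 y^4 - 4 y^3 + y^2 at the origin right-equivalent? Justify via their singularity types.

No.

The Hessian of f at 0 has rank 1. Corank 1: A-series; mu = 2 gives A_2. The Hessian of g at 0 has rank 1. Corank 1: A-series; mu = 6 gives A_6. f is A_2 but g is A_6, hence not right-equivalent.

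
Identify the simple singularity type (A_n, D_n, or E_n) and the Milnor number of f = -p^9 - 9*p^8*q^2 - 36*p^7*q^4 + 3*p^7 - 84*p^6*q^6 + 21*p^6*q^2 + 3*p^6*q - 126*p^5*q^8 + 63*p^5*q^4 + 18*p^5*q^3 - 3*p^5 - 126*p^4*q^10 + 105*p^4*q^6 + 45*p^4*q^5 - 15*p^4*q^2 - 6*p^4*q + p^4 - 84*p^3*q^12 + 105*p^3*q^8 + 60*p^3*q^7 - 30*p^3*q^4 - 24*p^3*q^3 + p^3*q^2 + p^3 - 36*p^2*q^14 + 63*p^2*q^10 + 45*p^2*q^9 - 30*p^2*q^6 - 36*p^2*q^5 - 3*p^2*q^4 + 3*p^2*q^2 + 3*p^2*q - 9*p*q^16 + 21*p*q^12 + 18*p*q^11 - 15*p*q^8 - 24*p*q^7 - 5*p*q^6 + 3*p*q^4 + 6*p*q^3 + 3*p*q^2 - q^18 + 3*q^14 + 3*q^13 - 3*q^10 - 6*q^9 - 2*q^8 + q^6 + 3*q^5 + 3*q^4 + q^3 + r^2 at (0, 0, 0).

The Hessian of f at 0 is [[0, 0, 0], [0, 0, 0], [0, 0, 2]] with rank 1, so corank 2. A Groebner basis of the Jacobian ideal J(f) in C{p,q,r} is {p^3, p^2*q + p^2/2 + p*q + q^2/2, -p^2 + p*q^2 - 2*p*q - q^2, 3*p^2/2 + 3*p*q + q^3 + 3*q^2/2, r}; counting standard monomials gives mu = 6. Corank 2; j^3 = (p + q)^3 is a perfect cube, so E-series; the 4-jet and mu = 6 give E_6.

Type E6, Milnor number mu = 6.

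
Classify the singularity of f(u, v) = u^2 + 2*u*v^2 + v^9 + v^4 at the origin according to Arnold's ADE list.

A_{8}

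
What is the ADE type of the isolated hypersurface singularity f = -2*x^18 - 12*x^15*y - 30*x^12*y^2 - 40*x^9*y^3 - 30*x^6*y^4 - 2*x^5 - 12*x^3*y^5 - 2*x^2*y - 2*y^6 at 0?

D_7

The Hessian of f at 0 has rank 0. Corank 2; j^3 = -2*x^2*y has shape L^2 M (L != M), so D-series; mu = 7 gives D_7.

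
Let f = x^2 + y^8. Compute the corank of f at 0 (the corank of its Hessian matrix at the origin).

1

Hessian at 0 has rank 1.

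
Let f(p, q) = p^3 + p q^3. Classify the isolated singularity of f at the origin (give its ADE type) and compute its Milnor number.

Type E_{7}, Milnor number mu = 7.

The Hessian of f at 0 is [[0, 0], [0, 0]] with rank 0, so corank 2. A Groebner basis of the Jacobian ideal J(f) in C{p,q} is {p^3, p*q^2, 3*p^2 + q^3}; counting standard monomials gives mu = 7. Corank 2; j^3 = p^3 is a perfect cube, so E-series; the 4-jet and mu = 7 give E_7.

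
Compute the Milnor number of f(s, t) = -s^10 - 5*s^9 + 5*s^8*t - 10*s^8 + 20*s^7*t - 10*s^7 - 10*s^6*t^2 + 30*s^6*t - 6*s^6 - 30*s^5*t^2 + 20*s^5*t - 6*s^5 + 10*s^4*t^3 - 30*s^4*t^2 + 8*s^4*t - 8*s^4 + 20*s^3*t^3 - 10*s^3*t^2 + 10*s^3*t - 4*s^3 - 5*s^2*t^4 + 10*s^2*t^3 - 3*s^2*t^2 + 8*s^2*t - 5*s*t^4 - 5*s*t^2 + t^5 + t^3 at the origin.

The Hessian of f at 0 has rank 0. Corank 2; j^3 = -(s - t)*(2*s - t)^2 has shape L^2 M (L != M), so D-series; mu = 6 gives D_6.

6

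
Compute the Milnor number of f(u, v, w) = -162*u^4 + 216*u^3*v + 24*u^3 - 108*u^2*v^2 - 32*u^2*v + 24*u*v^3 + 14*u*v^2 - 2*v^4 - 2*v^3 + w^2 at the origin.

5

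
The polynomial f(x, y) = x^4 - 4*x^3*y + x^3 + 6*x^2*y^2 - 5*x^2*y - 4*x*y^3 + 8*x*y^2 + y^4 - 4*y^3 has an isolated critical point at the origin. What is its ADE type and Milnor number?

Type D5, Milnor number mu = 5.

The Hessian of f at 0 is [[0, 0], [0, 0]] with rank 0, so corank 2. A Groebner basis of the Jacobian ideal J(f) in C{x,y} is {x*y^2 - x*y/2 + y^2, -x*y/4 + y^3 + y^2/2, x^2 - 3*x*y + 2*y^2}; counting standard monomials gives mu = 5. Corank 2; j^3 = (x - 2*y)^2*(x - y) has shape L^2 M (L != M), so D-series; mu = 5 gives D_5.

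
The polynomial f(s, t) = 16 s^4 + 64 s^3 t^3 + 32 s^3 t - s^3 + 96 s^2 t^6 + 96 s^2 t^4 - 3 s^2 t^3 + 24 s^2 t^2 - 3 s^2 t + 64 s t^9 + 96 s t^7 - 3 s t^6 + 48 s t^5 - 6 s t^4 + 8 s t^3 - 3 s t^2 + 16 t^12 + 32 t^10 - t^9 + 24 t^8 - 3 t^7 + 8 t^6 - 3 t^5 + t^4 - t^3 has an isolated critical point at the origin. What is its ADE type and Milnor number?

The Hessian of f at 0 has rank 0. Corank 2; j^3 = -(s + t)^3 is a perfect cube, so E-series; the 4-jet and mu = 6 give E_6.

Type E_6, Milnor number mu = 6.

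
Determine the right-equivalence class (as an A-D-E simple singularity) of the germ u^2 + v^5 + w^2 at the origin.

A_4

The Hessian of f at 0 is [[2, 0, 0], [0, 0, 0], [0, 0, 2]] with rank 2, so corank 1. A Groebner basis of the Jacobian ideal J(f) in C{u,v,w} is {v^4, u, w}; counting standard monomials gives mu = 4. Corank 1: A-series; mu = 4 gives A_4.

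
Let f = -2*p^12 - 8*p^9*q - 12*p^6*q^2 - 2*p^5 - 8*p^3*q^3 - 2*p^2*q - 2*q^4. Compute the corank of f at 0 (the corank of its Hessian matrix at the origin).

2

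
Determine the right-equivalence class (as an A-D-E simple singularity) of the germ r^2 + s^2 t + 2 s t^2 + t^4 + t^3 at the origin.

The Hessian of f at 0 has rank 1. Corank 2; j^3 = t*(s + t)^2 has shape L^2 M (L != M), so D-series; mu = 5 gives D_5.

D_5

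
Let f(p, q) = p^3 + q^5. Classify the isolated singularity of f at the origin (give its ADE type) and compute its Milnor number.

Type E_{8}, Milnor number mu = 8.

The Hessian of f at 0 is [[0, 0], [0, 0]] with rank 0, so corank 2. A Groebner basis of the Jacobian ideal J(f) in C{p,q} is {q^4, p^2}; counting standard monomials gives mu = 8. Corank 2; j^3 = p^3 is a perfect cube, so E-series; the 5-jet and mu = 8 give E_8.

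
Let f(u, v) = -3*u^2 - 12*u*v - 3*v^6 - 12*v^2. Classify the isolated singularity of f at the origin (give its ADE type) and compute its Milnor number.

The Hessian of f at 0 has rank 1. Corank 1: A-series; mu = 5 gives A_5.

Type A_{5}, Milnor number mu = 5.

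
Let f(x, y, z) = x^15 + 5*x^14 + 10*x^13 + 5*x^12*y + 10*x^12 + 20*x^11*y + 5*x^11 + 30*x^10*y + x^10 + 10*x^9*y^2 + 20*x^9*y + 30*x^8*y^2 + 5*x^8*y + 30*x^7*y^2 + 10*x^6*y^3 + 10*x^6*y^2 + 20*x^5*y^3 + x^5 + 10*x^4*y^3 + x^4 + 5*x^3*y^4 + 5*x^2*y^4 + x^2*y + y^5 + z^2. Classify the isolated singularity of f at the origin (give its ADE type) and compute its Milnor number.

The Hessian of f at 0 is [[0, 0, 0], [0, 0, 0], [0, 0, 2]] with rank 1, so corank 2. A Groebner basis of the Jacobian ideal J(f) in C{x,y,z} is {x^2/5 + y^4, x^3, x*y, z}; counting standard monomials gives mu = 6. Corank 2; j^3 = x^2*y has shape L^2 M (L != M), so D-series; mu = 6 gives D_6.

Type D_6, Milnor number mu = 6.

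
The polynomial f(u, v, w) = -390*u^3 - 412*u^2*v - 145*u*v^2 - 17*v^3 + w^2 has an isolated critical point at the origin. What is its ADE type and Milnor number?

Type D_{4}, Milnor number mu = 4.

The Hessian of f at 0 has rank 1. Corank 2; j^3 = -(3*u + v)*(130*u^2 + 94*u*v + 17*v^2) splits into three distinct lines over C (the quadratic factor has nonzero discriminant), so D_4.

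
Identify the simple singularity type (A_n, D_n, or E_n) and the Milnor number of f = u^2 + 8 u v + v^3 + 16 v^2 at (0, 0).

Type A_2, Milnor number mu = 2.

The Hessian of f at 0 is [[2, 8], [8, 32]] with rank 1, so corank 1. A Groebner basis of the Jacobian ideal J(f) in C{u,v} is {v^2, u + 4*v}; counting standard monomials gives mu = 2. Corank 1: A-series; mu = 2 gives A_2.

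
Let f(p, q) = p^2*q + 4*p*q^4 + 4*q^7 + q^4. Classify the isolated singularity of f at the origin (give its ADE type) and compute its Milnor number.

Type D_{5}, Milnor number mu = 5.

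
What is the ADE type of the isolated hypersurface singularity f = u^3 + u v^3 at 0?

E7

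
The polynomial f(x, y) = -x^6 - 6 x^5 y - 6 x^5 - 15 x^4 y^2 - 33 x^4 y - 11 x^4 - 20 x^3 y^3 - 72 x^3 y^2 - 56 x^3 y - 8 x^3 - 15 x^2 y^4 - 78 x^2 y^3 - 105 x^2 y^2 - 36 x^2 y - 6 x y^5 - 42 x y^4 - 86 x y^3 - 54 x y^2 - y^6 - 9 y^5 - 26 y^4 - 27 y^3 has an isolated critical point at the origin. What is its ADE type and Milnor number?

The Hessian of f at 0 has rank 0. Corank 2; j^3 = -(2*x + 3*y)^3 is a perfect cube, so E-series; the 4-jet and mu = 6 give E_6.

Type E_{6}, Milnor number mu = 6.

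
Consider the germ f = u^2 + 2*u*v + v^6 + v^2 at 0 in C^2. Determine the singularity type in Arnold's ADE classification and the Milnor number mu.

The Hessian of f at 0 is [[2, 2], [2, 2]] with rank 1, so corank 1. A Groebner basis of the Jacobian ideal J(f) in C{u,v} is {v^5, u + v}; counting standard monomials gives mu = 5. Corank 1: A-series; mu = 5 gives A_5.

Type A5, Milnor number mu = 5.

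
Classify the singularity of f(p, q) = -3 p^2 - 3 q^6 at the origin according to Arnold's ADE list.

A5

The Hessian of f at 0 has rank 1. Corank 1: A-series; mu = 5 gives A_5.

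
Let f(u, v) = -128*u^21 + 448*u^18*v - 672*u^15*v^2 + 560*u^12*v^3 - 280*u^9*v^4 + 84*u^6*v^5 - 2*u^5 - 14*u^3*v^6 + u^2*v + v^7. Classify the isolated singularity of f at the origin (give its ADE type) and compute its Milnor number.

Type D_8, Milnor number mu = 8.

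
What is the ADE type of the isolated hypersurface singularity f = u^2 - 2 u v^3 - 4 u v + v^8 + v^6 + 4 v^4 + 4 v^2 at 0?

The Hessian of f at 0 has rank 1. Corank 1: A-series; mu = 7 gives A_7.

A7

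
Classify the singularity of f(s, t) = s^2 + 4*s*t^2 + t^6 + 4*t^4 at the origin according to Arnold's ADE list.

The Hessian of f at 0 has rank 1. Corank 1: A-series; mu = 5 gives A_5.

A_5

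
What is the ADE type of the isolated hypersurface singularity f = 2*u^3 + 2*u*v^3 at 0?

The Hessian of f at 0 has rank 0. Corank 2; j^3 = 2*u^3 is a perfect cube, so E-series; the 4-jet and mu = 7 give E_7.

E7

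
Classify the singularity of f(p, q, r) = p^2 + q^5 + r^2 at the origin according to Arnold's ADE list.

The Hessian of f at 0 is [[2, 0, 0], [0, 0, 0], [0, 0, 2]] with rank 2, so corank 1. A Groebner basis of the Jacobian ideal J(f) in C{p,q,r} is {q^4, p, r}; counting standard monomials gives mu = 4. Corank 1: A-series; mu = 4 gives A_4.

A_4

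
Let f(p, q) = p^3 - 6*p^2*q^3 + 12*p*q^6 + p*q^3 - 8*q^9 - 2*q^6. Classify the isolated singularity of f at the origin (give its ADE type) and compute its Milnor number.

The Hessian of f at 0 is [[0, 0], [0, 0]] with rank 0, so corank 2. A Groebner basis of the Jacobian ideal J(f) in C{p,q} is {p^3, p*q^2, 3*p^2 + q^3}; counting standard monomials gives mu = 7. Corank 2; j^3 = p^3 is a perfect cube, so E-series; the 4-jet and mu = 7 give E_7.

Type E_7, Milnor number mu = 7.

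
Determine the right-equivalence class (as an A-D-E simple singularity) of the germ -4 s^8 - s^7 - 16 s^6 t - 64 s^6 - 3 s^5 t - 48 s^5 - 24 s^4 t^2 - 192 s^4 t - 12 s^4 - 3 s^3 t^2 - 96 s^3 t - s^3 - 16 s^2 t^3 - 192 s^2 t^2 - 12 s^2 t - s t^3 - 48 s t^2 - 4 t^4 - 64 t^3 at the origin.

E7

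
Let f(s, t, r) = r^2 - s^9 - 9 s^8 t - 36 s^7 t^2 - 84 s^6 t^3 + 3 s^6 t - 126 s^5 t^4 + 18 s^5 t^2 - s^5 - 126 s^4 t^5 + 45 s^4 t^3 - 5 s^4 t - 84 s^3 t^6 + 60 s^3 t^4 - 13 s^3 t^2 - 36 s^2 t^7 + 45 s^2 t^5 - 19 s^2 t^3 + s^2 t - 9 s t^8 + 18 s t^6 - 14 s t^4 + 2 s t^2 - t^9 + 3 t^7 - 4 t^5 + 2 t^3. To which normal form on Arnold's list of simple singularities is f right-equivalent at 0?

D_{4}

The Hessian of f at 0 has rank 1. Corank 2; j^3 = t*(s^2 + 2*s*t + 2*t^2) splits into three distinct lines over C (the quadratic factor has nonzero discriminant), so D_4.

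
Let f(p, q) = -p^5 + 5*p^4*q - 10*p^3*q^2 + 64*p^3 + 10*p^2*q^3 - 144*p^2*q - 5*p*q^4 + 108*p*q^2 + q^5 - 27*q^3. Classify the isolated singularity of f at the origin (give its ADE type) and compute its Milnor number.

Type E_8, Milnor number mu = 8.

The Hessian of f at 0 has rank 0. Corank 2; j^3 = (4*p - 3*q)^3 is a perfect cube, so E-series; the 5-jet and mu = 8 give E_8.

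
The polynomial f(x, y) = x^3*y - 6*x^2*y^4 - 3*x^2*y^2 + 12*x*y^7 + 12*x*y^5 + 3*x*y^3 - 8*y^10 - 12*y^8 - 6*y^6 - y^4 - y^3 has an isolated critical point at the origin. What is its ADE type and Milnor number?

Type E_7, Milnor number mu = 7.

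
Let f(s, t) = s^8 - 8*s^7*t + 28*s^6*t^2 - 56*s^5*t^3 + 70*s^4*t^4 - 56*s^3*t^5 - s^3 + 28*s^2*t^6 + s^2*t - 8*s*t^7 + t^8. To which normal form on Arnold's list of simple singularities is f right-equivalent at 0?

D_9

The Hessian of f at 0 has rank 0. Corank 2; j^3 = -s^2*(s - t) has shape L^2 M (L != M), so D-series; mu = 9 gives D_9.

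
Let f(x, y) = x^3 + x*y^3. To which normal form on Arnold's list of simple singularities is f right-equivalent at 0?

The Hessian of f at 0 is [[0, 0], [0, 0]] with rank 0, so corank 2. A Groebner basis of the Jacobian ideal J(f) in C{x,y} is {x^3, x*y^2, 3*x^2 + y^3}; counting standard monomials gives mu = 7. Corank 2; j^3 = x^3 is a perfect cube, so E-series; the 4-jet and mu = 7 give E_7.

E_{7}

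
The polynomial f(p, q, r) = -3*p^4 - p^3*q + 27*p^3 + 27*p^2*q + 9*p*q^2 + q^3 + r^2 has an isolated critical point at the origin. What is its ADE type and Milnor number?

Type E_7, Milnor number mu = 7.

The Hessian of f at 0 has rank 1. Corank 2; j^3 = (3*p + q)^3 is a perfect cube, so E-series; the 4-jet and mu = 7 give E_7.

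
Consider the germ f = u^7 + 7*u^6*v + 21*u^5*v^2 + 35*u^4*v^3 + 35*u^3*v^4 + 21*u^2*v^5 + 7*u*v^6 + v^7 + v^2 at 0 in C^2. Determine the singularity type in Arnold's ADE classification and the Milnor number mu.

Type A_{6}, Milnor number mu = 6.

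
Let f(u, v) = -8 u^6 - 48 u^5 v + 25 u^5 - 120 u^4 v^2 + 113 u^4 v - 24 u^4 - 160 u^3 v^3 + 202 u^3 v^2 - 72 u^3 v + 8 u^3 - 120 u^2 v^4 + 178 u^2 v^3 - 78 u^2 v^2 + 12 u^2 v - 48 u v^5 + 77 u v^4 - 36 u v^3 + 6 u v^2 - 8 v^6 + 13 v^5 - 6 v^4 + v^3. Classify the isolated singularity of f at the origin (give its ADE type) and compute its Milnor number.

Type E8, Milnor number mu = 8.

The Hessian of f at 0 has rank 0. Corank 2; j^3 = (2*u + v)^3 is a perfect cube, so E-series; the 5-jet and mu = 8 give E_8.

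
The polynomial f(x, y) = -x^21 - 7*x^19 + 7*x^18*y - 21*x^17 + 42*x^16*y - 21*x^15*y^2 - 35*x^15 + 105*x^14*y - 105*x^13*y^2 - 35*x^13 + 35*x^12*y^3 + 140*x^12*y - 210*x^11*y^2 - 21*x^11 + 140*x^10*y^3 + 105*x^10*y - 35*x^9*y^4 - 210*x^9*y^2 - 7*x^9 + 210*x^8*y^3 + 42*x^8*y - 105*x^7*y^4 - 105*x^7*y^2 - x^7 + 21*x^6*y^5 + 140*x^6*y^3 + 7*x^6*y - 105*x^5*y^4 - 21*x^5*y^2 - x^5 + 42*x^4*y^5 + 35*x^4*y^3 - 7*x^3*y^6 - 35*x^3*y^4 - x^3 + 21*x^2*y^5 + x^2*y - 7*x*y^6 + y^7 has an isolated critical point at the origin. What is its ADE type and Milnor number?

Type D8, Milnor number mu = 8.

The Hessian of f at 0 has rank 0. Corank 2; j^3 = -x^2*(x - y) has shape L^2 M (L != M), so D-series; mu = 8 gives D_8.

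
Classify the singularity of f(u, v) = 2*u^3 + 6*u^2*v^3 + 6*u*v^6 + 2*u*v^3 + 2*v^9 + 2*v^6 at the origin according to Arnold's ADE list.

The Hessian of f at 0 is [[0, 0], [0, 0]] with rank 0, so corank 2. A Groebner basis of the Jacobian ideal J(f) in C{u,v} is {u^3, u*v^2, 3*u^2 + v^3}; counting standard monomials gives mu = 7. Corank 2; j^3 = 2*u^3 is a perfect cube, so E-series; the 4-jet and mu = 7 give E_7.

E_7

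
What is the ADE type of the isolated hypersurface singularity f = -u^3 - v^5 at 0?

The Hessian of f at 0 has rank 0. Corank 2; j^3 = -u^3 is a perfect cube, so E-series; the 5-jet and mu = 8 give E_8.

E8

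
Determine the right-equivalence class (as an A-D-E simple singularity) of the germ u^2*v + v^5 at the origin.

D_6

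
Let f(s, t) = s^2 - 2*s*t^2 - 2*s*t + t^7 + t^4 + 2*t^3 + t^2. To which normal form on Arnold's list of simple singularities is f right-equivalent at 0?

A_6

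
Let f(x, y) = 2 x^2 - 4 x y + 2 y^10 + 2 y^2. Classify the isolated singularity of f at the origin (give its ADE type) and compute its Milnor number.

Type A9, Milnor number mu = 9.

The Hessian of f at 0 has rank 1. Corank 1: A-series; mu = 9 gives A_9.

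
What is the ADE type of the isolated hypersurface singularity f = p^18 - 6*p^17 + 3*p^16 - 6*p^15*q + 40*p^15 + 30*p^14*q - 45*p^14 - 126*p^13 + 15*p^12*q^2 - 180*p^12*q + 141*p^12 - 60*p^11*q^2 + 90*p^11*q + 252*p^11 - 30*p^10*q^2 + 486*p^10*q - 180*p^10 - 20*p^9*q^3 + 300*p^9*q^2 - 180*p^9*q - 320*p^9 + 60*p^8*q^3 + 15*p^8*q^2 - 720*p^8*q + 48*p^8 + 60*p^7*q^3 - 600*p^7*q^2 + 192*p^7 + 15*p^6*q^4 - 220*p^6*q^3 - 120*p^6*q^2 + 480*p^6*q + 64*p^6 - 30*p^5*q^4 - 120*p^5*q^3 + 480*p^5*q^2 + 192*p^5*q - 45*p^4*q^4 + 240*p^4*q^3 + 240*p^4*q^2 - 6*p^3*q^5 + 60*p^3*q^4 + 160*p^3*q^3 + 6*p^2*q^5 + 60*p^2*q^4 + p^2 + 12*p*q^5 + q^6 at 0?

A_5

The Hessian of f at 0 has rank 1. Corank 1: A-series; mu = 5 gives A_5.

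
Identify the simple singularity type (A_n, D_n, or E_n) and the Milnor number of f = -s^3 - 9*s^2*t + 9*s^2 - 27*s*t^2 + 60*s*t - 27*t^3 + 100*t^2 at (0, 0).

Type A_2, Milnor number mu = 2.

The Hessian of f at 0 has rank 1. Corank 1: A-series; mu = 2 gives A_2.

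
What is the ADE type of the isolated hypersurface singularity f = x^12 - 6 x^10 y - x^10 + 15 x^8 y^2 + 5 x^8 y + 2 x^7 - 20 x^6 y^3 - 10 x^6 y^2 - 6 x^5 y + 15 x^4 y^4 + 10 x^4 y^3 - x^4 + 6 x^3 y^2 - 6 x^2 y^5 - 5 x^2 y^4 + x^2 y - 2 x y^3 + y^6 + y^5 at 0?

D_7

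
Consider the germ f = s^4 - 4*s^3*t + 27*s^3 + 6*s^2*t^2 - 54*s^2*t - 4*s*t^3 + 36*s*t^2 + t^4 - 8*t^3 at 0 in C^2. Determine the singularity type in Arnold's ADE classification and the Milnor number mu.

Type E_{6}, Milnor number mu = 6.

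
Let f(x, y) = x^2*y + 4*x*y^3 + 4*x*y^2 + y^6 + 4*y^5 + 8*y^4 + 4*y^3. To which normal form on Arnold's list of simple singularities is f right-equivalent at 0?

D_7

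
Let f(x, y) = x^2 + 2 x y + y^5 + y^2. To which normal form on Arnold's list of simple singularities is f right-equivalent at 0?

A4

The Hessian of f at 0 has rank 1. Corank 1: A-series; mu = 4 gives A_4.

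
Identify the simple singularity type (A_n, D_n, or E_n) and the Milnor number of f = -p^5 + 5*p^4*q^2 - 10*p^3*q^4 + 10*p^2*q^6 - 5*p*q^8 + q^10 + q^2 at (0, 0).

Type A_{4}, Milnor number mu = 4.

The Hessian of f at 0 is [[0, 0], [0, 2]] with rank 1, so corank 1. A Groebner basis of the Jacobian ideal J(f) in C{p,q} is {p^4, q}; counting standard monomials gives mu = 4. Corank 1: A-series; mu = 4 gives A_4.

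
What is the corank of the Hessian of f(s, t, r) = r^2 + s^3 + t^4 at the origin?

The Hessian at 0 is [[0, 0, 0], [0, 0, 0], [0, 0, 2]] of rank 1; hence corank 2.

2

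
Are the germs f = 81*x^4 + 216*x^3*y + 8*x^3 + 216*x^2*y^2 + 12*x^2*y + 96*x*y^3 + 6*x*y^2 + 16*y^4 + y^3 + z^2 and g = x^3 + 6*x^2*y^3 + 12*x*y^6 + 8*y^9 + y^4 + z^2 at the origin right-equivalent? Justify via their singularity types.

Yes.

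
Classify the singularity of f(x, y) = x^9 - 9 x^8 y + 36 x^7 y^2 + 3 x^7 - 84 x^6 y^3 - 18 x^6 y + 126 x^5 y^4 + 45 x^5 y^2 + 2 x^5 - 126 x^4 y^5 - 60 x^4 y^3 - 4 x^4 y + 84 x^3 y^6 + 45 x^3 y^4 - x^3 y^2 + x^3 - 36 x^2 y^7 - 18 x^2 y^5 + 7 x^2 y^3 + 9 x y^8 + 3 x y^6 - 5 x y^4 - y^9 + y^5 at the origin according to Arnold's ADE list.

E_{8}

The Hessian of f at 0 is [[0, 0], [0, 0]] with rank 0, so corank 2. A Groebner basis of the Jacobian ideal J(f) in C{x,y} is {-x^2/2 + x*y^3, -2*x^2 + y^4, x^3, x^2*y}; counting standard monomials gives mu = 8. Corank 2; j^3 = x^3 is a perfect cube, so E-series; the 5-jet and mu = 8 give E_8.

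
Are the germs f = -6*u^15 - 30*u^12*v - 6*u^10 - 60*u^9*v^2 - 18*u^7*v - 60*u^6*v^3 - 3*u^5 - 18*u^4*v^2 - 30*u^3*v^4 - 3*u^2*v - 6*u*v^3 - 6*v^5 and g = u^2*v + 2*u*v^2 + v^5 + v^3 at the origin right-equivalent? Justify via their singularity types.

Yes.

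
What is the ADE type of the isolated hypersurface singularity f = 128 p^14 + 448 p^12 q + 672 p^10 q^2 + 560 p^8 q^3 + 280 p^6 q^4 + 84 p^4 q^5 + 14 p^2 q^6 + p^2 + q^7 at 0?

The Hessian of f at 0 has rank 1. Corank 1: A-series; mu = 6 gives A_6.

A6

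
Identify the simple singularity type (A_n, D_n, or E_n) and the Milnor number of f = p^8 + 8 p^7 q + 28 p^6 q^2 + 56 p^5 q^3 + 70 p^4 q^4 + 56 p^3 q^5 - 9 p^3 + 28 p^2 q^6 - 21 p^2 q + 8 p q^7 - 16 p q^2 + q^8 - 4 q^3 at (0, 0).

Type D9, Milnor number mu = 9.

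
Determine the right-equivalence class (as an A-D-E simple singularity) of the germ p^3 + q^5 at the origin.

E8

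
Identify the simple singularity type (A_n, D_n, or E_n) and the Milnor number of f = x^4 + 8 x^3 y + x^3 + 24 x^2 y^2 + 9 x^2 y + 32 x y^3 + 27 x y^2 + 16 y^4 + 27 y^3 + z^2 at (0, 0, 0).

The Hessian of f at 0 has rank 1. Corank 2; j^3 = (x + 3*y)^3 is a perfect cube, so E-series; the 4-jet and mu = 6 give E_6.

Type E_6, Milnor number mu = 6.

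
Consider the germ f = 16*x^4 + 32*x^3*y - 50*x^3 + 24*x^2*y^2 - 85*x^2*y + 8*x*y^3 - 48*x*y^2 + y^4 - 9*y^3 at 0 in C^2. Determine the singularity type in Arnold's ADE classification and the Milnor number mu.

The Hessian of f at 0 has rank 0. Corank 2; j^3 = -(2*x + y)*(5*x + 3*y)^2 has shape L^2 M (L != M), so D-series; mu = 5 gives D_5.

Type D_5, Milnor number mu = 5.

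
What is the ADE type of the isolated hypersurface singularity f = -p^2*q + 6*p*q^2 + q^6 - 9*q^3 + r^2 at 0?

D_{7}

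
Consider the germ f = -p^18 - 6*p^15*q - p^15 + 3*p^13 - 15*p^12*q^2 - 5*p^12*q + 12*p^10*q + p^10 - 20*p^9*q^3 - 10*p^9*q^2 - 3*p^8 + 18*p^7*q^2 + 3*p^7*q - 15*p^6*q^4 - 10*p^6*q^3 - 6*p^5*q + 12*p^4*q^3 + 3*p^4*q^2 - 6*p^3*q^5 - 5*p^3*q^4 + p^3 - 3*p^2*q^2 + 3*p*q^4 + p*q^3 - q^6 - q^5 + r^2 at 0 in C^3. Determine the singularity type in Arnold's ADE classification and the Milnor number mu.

The Hessian of f at 0 has rank 1. Corank 2; j^3 = p^3 is a perfect cube, so E-series; the 4-jet and mu = 7 give E_7.

Type E_{7}, Milnor number mu = 7.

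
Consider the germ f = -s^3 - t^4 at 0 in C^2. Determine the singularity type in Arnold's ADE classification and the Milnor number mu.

Type E_{6}, Milnor number mu = 6.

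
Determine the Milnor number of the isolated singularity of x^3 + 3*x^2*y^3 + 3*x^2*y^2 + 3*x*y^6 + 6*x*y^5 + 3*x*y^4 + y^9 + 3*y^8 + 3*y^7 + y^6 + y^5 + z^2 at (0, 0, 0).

8

The Hessian of f at 0 is [[0, 0, 0], [0, 0, 0], [0, 0, 2]] with rank 1, so corank 2. A Groebner basis of the Jacobian ideal J(f) in C{x,y,z} is {x^2/2 + x*y^3 + x*y^2, y^4, x^3, x^2*y - x^2 - 2*x*y^2, z}; counting standard monomials gives mu = 8. Corank 2; j^3 = x^3 is a perfect cube, so E-series; the 5-jet and mu = 8 give E_8.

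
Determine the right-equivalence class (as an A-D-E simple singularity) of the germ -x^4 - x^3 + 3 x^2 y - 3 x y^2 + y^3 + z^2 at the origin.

E6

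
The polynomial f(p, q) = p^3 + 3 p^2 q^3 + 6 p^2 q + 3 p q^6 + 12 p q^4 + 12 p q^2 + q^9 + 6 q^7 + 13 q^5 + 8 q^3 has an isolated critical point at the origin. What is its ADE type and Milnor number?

Type E8, Milnor number mu = 8.

The Hessian of f at 0 has rank 0. Corank 2; j^3 = (p + 2*q)^3 is a perfect cube, so E-series; the 5-jet and mu = 8 give E_8.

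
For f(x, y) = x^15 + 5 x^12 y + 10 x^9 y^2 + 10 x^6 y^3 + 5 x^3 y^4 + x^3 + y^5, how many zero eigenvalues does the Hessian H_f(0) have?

2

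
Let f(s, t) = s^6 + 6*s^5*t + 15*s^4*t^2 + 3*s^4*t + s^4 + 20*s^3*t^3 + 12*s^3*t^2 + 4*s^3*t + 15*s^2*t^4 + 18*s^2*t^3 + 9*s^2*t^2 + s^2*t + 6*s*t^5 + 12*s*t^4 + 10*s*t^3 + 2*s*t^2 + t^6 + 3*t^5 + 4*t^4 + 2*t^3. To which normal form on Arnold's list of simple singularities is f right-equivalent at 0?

D4

The Hessian of f at 0 is [[0, 0], [0, 0]] with rank 0, so corank 2. A Groebner basis of the Jacobian ideal J(f) in C{s,t} is {t^3, s^2 + 2*t^2, s*t + t^2}; counting standard monomials gives mu = 4. Corank 2; j^3 = t*(s^2 + 2*s*t + 2*t^2) splits into three distinct lines over C (the quadratic factor has nonzero discriminant), so D_4.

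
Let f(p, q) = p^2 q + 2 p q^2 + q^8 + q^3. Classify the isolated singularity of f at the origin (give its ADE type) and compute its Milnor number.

The Hessian of f at 0 has rank 0. Corank 2; j^3 = q*(p + q)^2 has shape L^2 M (L != M), so D-series; mu = 9 gives D_9.

Type D9, Milnor number mu = 9.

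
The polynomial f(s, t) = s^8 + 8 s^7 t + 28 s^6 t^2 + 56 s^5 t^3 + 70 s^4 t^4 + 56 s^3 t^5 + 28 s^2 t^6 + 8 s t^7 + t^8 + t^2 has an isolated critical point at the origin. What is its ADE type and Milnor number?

The Hessian of f at 0 is [[0, 0], [0, 2]] with rank 1, so corank 1. A Groebner basis of the Jacobian ideal J(f) in C{s,t} is {s^7, t}; counting standard monomials gives mu = 7. Corank 1: A-series; mu = 7 gives A_7.

Type A7, Milnor number mu = 7.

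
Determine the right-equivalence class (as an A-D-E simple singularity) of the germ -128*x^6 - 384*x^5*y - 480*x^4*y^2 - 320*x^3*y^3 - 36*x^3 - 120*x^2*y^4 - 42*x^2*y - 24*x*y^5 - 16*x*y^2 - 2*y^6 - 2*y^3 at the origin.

The Hessian of f at 0 has rank 0. Corank 2; j^3 = -2*(2*x + y)*(3*x + y)^2 has shape L^2 M (L != M), so D-series; mu = 7 gives D_7.

D_{7}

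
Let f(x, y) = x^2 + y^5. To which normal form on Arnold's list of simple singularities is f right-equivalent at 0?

The Hessian of f at 0 has rank 1. Corank 1: A-series; mu = 4 gives A_4.

A4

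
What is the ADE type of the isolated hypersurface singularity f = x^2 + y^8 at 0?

A_{7}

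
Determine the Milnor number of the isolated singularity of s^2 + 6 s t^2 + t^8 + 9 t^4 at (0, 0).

7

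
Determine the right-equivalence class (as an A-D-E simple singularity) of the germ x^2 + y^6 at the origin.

A_5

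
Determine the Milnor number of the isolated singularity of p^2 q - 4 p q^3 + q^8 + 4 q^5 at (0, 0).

The Hessian of f at 0 has rank 0. Corank 2; j^3 = p^2*q has shape L^2 M (L != M), so D-series; mu = 9 gives D_9.

9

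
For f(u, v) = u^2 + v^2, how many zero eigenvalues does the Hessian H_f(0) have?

0

Hessian at 0 has rank 2.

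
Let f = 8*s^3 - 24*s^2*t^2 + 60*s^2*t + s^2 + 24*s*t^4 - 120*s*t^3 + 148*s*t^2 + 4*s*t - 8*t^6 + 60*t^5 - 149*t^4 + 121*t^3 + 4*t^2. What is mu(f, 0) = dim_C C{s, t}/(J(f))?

2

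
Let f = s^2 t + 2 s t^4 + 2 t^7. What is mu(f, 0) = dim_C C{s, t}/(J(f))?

8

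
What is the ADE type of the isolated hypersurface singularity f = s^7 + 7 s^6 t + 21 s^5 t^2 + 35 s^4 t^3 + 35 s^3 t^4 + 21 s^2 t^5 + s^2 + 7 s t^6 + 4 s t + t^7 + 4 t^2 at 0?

The Hessian of f at 0 is [[2, 4], [4, 8]] with rank 1, so corank 1. A Groebner basis of the Jacobian ideal J(f) in C{s,t} is {t^6, s + 2*t}; counting standard monomials gives mu = 6. Corank 1: A-series; mu = 6 gives A_6.

A_6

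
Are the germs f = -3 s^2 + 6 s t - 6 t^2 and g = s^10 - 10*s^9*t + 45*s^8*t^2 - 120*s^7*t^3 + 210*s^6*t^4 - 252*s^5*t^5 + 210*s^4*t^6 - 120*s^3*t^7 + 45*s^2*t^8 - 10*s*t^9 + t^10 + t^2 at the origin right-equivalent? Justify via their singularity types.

The Hessian of f at 0 is [[-6, 6], [6, -12]] with rank 2, so corank 0. A Groebner basis of the Jacobian ideal J(f) in C{s,t} is {s, t}; counting standard monomials gives mu = 1. Corank 0: nondegenerate Morse point, so A_1. The Hessian of g at 0 is [[0, 0], [0, 2]] with rank 1, so corank 1. A Groebner basis of the Jacobian ideal J(g) in C{s,t} is {s^9, t}; counting standard monomials gives mu = 9. Corank 1: A-series; mu = 9 gives A_9. f is A_1 but g is A_9, hence not right-equivalent.

No.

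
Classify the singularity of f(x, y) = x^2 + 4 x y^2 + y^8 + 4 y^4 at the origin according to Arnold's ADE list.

The Hessian of f at 0 is [[2, 0], [0, 0]] with rank 1, so corank 1. A Groebner basis of the Jacobian ideal J(f) in C{x,y} is {x^4, x^3*y, x/2 + y^2}; counting standard monomials gives mu = 7. Corank 1: A-series; mu = 7 gives A_7.

A_7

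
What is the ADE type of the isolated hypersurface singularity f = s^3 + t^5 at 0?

The Hessian of f at 0 is [[0, 0], [0, 0]] with rank 0, so corank 2. A Groebner basis of the Jacobian ideal J(f) in C{s,t} is {t^4, s^2}; counting standard monomials gives mu = 8. Corank 2; j^3 = s^3 is a perfect cube, so E-series; the 5-jet and mu = 8 give E_8.

E_{8}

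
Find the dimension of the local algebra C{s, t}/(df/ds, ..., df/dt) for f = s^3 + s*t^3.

7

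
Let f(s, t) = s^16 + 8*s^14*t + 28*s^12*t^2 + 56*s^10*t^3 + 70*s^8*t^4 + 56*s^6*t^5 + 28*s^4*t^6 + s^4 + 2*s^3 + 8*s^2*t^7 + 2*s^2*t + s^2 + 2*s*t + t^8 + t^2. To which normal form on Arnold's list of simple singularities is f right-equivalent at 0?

The Hessian of f at 0 has rank 1. Corank 1: A-series; mu = 7 gives A_7.

A_7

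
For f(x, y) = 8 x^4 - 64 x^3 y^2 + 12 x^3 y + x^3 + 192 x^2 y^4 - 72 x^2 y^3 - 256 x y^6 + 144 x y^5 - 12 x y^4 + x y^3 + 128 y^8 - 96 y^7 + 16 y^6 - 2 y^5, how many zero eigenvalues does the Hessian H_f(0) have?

2

Hessian at 0 has rank 0.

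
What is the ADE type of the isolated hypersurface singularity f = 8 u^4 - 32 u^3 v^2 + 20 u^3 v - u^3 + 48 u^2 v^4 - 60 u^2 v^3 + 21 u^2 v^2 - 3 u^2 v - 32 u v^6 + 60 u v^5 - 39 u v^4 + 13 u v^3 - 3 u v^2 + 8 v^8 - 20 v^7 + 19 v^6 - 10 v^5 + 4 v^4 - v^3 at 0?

E7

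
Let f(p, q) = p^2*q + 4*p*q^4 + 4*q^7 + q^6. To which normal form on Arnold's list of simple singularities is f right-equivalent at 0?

D_{7}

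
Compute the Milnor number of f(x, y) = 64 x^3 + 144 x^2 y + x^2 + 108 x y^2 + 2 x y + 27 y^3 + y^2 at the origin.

2

The Hessian of f at 0 has rank 1. Corank 1: A-series; mu = 2 gives A_2.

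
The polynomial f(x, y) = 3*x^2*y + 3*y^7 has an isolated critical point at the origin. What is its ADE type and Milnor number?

The Hessian of f at 0 is [[0, 0], [0, 0]] with rank 0, so corank 2. A Groebner basis of the Jacobian ideal J(f) in C{x,y} is {x^2/7 + y^6, x^3, x*y}; counting standard monomials gives mu = 8. Corank 2; j^3 = 3*x^2*y has shape L^2 M (L != M), so D-series; mu = 8 gives D_8.

Type D_{8}, Milnor number mu = 8.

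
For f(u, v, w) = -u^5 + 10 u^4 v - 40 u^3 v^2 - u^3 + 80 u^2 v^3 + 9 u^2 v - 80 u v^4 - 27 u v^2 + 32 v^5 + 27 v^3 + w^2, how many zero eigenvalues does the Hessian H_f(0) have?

2

Hessian at 0 has rank 1.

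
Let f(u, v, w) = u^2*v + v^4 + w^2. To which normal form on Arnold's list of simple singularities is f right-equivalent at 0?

The Hessian of f at 0 has rank 1. Corank 2; j^3 = u^2*v has shape L^2 M (L != M), so D-series; mu = 5 gives D_5.

D_{5}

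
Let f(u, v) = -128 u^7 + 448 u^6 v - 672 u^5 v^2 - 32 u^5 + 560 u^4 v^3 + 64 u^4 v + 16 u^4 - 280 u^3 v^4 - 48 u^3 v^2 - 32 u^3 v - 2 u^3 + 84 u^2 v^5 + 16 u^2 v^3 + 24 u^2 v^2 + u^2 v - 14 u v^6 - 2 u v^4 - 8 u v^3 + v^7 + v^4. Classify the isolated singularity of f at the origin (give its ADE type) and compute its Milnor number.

The Hessian of f at 0 is [[0, 0], [0, 0]] with rank 0, so corank 2. A Groebner basis of the Jacobian ideal J(f) in C{u,v} is {u*v^2, u*v/8 + v^3, u^2 - u*v/2}; counting standard monomials gives mu = 5. Corank 2; j^3 = -u^2*(2*u - v) has shape L^2 M (L != M), so D-series; mu = 5 gives D_5.

Type D5, Milnor number mu = 5.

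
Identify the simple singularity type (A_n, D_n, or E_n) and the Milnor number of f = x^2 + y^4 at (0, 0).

The Hessian of f at 0 is [[2, 0], [0, 0]] with rank 1, so corank 1. A Groebner basis of the Jacobian ideal J(f) in C{x,y} is {y^3, x}; counting standard monomials gives mu = 3. Corank 1: A-series; mu = 3 gives A_3.

Type A_{3}, Milnor number mu = 3.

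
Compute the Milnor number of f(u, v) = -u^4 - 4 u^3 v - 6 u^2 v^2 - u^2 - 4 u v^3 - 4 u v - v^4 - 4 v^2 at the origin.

3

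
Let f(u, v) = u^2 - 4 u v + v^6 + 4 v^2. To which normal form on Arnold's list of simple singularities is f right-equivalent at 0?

A_5

The Hessian of f at 0 has rank 1. Corank 1: A-series; mu = 5 gives A_5.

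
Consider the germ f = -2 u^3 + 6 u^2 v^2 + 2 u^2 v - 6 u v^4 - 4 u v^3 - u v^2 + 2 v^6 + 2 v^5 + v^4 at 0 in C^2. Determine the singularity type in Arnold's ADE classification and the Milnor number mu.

Type D_4, Milnor number mu = 4.

The Hessian of f at 0 is [[0, 0], [0, 0]] with rank 0, so corank 2. A Groebner basis of the Jacobian ideal J(f) in C{u,v} is {v^3, u^2 + v^2/2, u*v + v^2/2}; counting standard monomials gives mu = 4. Corank 2; j^3 = -u*(2*u^2 - 2*u*v + v^2) splits into three distinct lines over C (the quadratic factor has nonzero discriminant), so D_4.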